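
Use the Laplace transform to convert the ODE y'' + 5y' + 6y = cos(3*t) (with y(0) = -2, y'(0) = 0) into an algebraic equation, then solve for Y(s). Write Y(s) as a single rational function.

Y(s) = (-2*s^3 - 10*s^2 - 17*s - 90)/(s^4 + 5*s^3 + 15*s^2 + 45*s + 54)

Apply the Laplace transform to the equation.
The derivative rules (L{y''} = s^2 Y - s·y(0) - y'(0) and L{y'} = sY - y(0), with y(0) = -2, y'(0) = 0) turn the left side into (s^2 + 5*s + 6)Y - (-2*s - 10).
The right side is L{cos(3*t)} = s/(s^2 + 9).
So (s^2 + 5*s + 6)Y = s/(s^2 + 9) + (-2*s - 10).
Divide through and combine into a single rational function.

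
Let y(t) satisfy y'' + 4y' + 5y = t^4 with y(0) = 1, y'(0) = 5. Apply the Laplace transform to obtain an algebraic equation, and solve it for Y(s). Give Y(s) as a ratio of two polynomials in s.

Y(s) = (s^6 + 9*s^5 + 24)/(s^7 + 4*s^6 + 5*s^5)

Laplace-transform each side.
Using L{y''} = s^2 Y - s·y(0) - y'(0) and L{y'} = sY - y(0), with y(0) = 1, y'(0) = 5, the left side becomes (s^2 + 4*s + 5)Y - (s + 9).
The right side is L{t^4} = 24/s^5.
So (s^2 + 4*s + 5)Y = 24/s^5 + (s + 9).
Solve for Y(s) and write it as one ratio of polynomials.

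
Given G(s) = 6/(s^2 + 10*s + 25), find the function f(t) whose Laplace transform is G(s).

f(t) = 6*t*exp(-5*t)

Rewrite the denominator: s^2 + 10*s + 25 = (s + 5)^2.
The form in (s + 5) signals a first-shifting-theorem factor e^(-5t).
Since L{t} = 1!/s^2 = 1/s^2, the inverse is t*exp(-5*t), scaled by 6.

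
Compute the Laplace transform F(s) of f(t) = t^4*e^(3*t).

L{t^4} = 4!/s^5 = 24/s^5.
By the first shifting theorem, multiplying by e^(3t) replaces s with s - 3.

F(s) = 24/(s - 3)^5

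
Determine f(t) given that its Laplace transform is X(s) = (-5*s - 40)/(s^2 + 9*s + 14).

f(t) = -6*exp(-2*t) + exp(-7*t)

Factor the denominator: s^2 + 9*s + 14 = (s + 2)*(s + 7).
Partial fraction decomposition gives [1/(s + 7)] + [-6/(s + 2)].
Invert each term: 1/(s + 7) ↔ e^(-7t); -6/(s + 2) ↔ -6e^(-2t).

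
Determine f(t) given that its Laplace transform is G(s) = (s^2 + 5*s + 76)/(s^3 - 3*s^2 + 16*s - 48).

Factor the denominator: s^3 - 3*s^2 + 16*s - 48 = (s - 3)*(s^2 + 16).
Partial fraction decomposition gives [4/(s - 3)] + [-3*s/(s^2 + 16)] + [-4/(s^2 + 16)].
Invert each term: 4/(s - 3) ↔ 4e^(3t); -3·s/(s^2 + 16) ↔ -3cos(4t); -1·4/(s^2 + 16) ↔ -sin(4t).

f(t) = 4*exp(3*t) - sin(4*t) - 3*cos(4*t)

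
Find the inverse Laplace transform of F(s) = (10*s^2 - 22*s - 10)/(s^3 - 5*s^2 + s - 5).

5*exp(5*t) + 3*sin(t) + 5*cos(t)

Factor the denominator: s^3 - 5*s^2 + s - 5 = (s - 5)*(s^2 + 1).
Partial fraction decomposition gives [5/(s - 5)] + [5*s/(s^2 + 1)] + [3/(s^2 + 1)].
Invert each term: 5/(s - 5) ↔ 5e^(5t); 5·s/(s^2 + 1) ↔ 5cos(t); 3·1/(s^2 + 1) ↔ 3sin(t).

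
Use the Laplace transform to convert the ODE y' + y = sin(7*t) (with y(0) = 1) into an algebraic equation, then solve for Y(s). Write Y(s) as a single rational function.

Laplace-transform each side.
The derivative rules (L{y'} = sY - y(0) = sY - 1) turn the left side into (s + 1)Y - (1).
The right side is L{sin(7*t)} = 7/(s^2 + 49).
So (s + 1)Y = 7/(s^2 + 49) + (1).
Isolate Y and clear denominators.

Y(s) = (s^2 + 56)/(s^3 + s^2 + 49*s + 49)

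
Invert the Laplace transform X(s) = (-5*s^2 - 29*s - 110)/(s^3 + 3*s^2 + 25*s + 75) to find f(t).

f(t) = -4*sin(5*t) - 3*cos(5*t) - 2*exp(-3*t)

Factor the denominator: s^3 + 3*s^2 + 25*s + 75 = (s + 3)*(s^2 + 25).
Partial fraction decomposition gives [-2/(s + 3)] + [-3*s/(s^2 + 25)] + [-20/(s^2 + 25)].
Invert each term: -2/(s + 3) ↔ -2e^(-3t); -3·s/(s^2 + 25) ↔ -3cos(5t); -4·5/(s^2 + 25) ↔ -4sin(5t).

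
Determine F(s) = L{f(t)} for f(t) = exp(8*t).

L{1} = 1/s.
By the first shifting theorem, multiplying by e^(8t) replaces s with s - 8.

F(s) = 1/(s - 8)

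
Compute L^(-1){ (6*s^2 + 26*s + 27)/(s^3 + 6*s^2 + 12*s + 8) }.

-t^2*exp(-2*t)/2 + 2*t*exp(-2*t) + 6*exp(-2*t)

Factor the denominator: s^3 + 6*s^2 + 12*s + 8 = (s + 2)^3.
Partial fraction decomposition gives [6/(s + 2)] + [2/(s + 2)^2] + [-1/(s + 2)^3].
Invert each term: 6/(s + 2) ↔ 6e^(-2t); 2/(s + 2)^2 ↔ 2t·e^(-2t); -1/(s + 2)^3 ↔ (-1/2)t^2·e^(-2t).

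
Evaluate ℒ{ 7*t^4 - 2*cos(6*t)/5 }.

-2*s/(5*(s^2 + 36)) + 168/s^5

Apply the Laplace transform termwise.
(-2/5)·[L{cos(6t)} = s/(s^2 + 36)]; (7)·[L{t^4} = 4!/s^5 = 24/s^5].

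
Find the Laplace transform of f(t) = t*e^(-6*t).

(s + 6)^(-2)

L{e^(-6t)} = 1/(s + 6).
Then apply L{t·g(t)} = -d/ds[H(s)] with H(s) = 1/(s + 6):
differentiating 1 time and applying the sign gives (s + 6)^(-2).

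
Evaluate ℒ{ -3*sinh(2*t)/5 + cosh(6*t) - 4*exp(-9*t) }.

By linearity of the Laplace transform, transform each term separately.
(-3/5)·[L{sinh(2t)} = 2/(s^2 - 4)]; (-4)·[L{e^(-9t)} = 1/(s + 9)]; L{cosh(6t)} = s/(s^2 - 36).

s/(s^2 - 36) - 6/(5*(s^2 - 4)) - 4/(s + 9)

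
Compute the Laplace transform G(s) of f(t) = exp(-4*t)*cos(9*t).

G(s) = (s + 4)/((s + 4)^2 + 81)

L{cos(9t)} = s/(s^2 + 81).
By the first shifting theorem, multiplying by e^(-4t) replaces s with s + 4.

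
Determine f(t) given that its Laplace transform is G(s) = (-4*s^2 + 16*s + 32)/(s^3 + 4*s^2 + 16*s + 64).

Factor the denominator: s^3 + 4*s^2 + 16*s + 64 = (s + 4)*(s^2 + 16).
Partial fraction decomposition gives [-3/(s + 4)] + [-s/(s^2 + 16)] + [20/(s^2 + 16)].
Invert each term: -3/(s + 4) ↔ -3e^(-4t); -1·s/(s^2 + 16) ↔ -cos(4t); 5·4/(s^2 + 16) ↔ 5sin(4t).

f(t) = 5*sin(4*t) - cos(4*t) - 3*exp(-4*t)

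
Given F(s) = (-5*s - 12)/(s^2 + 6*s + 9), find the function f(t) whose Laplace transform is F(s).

Factor the denominator: s^2 + 6*s + 9 = (s + 3)^2.
Partial fraction decomposition gives [-5/(s + 3)] + [3/(s + 3)^2].
Invert each term: -5/(s + 3) ↔ -5e^(-3t); 3/(s + 3)^2 ↔ 3t·e^(-3t).

f(t) = 3*t*exp(-3*t) - 5*exp(-3*t)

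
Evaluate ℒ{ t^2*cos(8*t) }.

L{cos(8t)} = s/(s^2 + 64).
Then apply L{t^2·g(t)} = (-1)^2 d^2/ds^2[G(s)] with G(s) = s/(s^2 + 64):
differentiating 2 times and applying the sign gives 2*s*(s^2 - 192)/(s^2 + 64)^3.

2*s*(s^2 - 192)/(s^2 + 64)^3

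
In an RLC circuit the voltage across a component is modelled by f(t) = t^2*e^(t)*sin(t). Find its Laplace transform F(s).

L{sin(t)} = 1/(s^2 + 1).
Multiplying by e^(t) shifts s → s - 1, so L{e^(t)*sin(t)} = 1/((s - 1)^2 + 1).
Then apply L{t^2·g(t)} = (-1)^2 d^2/ds^2[G(s)] with G(s) = 1/((s - 1)^2 + 1):
differentiating 2 times and applying the sign gives 2*(3*s^2 - 6*s + 2)/(s^2 - 2*s + 2)^3.

F(s) = 2*(3*s^2 - 6*s + 2)/(s^2 - 2*s + 2)^3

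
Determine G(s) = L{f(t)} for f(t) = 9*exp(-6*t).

L{9} = 9/s.
By the first shifting theorem, multiplying by e^(-6t) replaces s with s + 6.

G(s) = 9/(s + 6)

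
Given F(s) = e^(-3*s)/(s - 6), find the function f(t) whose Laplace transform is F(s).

f(t) = Heaviside(t - 3)*(exp(6*t - 18))

The factor e^(-3s) signals a time shift by c = 3 (second shifting theorem).
L{e^(6t)} = 1/(s - 6), so L^-1{1/(s - 6)} = e^(6*t).
Hence the inverse is u(t - 3) times that function evaluated at t - 3.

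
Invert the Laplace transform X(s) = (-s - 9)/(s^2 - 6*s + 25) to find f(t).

Complete the square in the denominator: s^2 - 6*s + 25 = (s - 3)^2 + 4^2.
Split the numerator to match: -s - 9 = -1·(s - 3) - 3·4.
Invert each term: -1·(s - 3)/((s - 3)^2 + 16) ↔ -e^(3t)cos(4t); -3·4/((s - 3)^2 + 16) ↔ -3e^(3t)sin(4t).

f(t) = -3*exp(3*t)*sin(4*t) - exp(3*t)*cos(4*t)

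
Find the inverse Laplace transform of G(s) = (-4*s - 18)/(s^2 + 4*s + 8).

Complete the square in the denominator: s^2 + 4*s + 8 = (s + 2)^2 + 2^2.
Split the numerator to match: -4*s - 18 = -4·(s + 2) - 5·2.
Invert each term: -4·(s + 2)/((s + 2)^2 + 4) ↔ -4e^(-2t)cos(2t); -5·2/((s + 2)^2 + 4) ↔ -5e^(-2t)sin(2t).

-5*exp(-2*t)*sin(2*t) - 4*exp(-2*t)*cos(2*t)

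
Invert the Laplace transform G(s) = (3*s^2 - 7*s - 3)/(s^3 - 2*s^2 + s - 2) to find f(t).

f(t) = -exp(2*t) + sin(t) + 4*cos(t)

Factor the denominator: s^3 - 2*s^2 + s - 2 = (s - 2)*(s^2 + 1).
Partial fraction decomposition gives [-1/(s - 2)] + [4*s/(s^2 + 1)] + [1/(s^2 + 1)].
Invert each term: -1/(s - 2) ↔ -e^(2t); 4·s/(s^2 + 1) ↔ 4cos(t); 1·1/(s^2 + 1) ↔ sin(t).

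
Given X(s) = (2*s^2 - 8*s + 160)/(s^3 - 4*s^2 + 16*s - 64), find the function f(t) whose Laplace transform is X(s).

f(t) = 5*exp(4*t) - 5*sin(4*t) - 3*cos(4*t)

Factor the denominator: s^3 - 4*s^2 + 16*s - 64 = (s - 4)*(s^2 + 16).
Partial fraction decomposition gives [5/(s - 4)] + [-3*s/(s^2 + 16)] + [-20/(s^2 + 16)].
Invert each term: 5/(s - 4) ↔ 5e^(4t); -3·s/(s^2 + 16) ↔ -3cos(4t); -5·4/(s^2 + 16) ↔ -5sin(4t).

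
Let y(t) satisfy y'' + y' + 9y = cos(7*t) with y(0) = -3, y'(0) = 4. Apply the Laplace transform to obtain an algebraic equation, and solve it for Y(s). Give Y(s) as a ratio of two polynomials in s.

Y(s) = (-3*s^3 + s^2 - 146*s + 49)/(s^4 + s^3 + 58*s^2 + 49*s + 441)

Laplace-transform each side.
With L{y''} = s^2 Y - s·y(0) - y'(0) and L{y'} = sY - y(0), with y(0) = -3, y'(0) = 4: the LHS transforms to (s^2 + s + 9)Y - (-3*s + 1).
The right side is L{cos(7*t)} = s/(s^2 + 49).
So (s^2 + s + 9)Y = s/(s^2 + 49) + (-3*s + 1).
Divide through and combine into a single rational function.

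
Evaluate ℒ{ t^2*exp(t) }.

2/(s - 1)^3

L{e^(t)} = 1/(s - 1).
Then apply L{t^2·g(t)} = (-1)^2 d^2/ds^2[G(s)] with G(s) = 1/(s - 1):
differentiating 2 times and applying the sign gives 2/(s - 1)^3.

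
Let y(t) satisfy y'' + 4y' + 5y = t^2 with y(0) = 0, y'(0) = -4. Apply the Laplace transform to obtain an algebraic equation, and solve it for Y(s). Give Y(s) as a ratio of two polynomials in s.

Y(s) = (-4*s^3 + 2)/(s^5 + 4*s^4 + 5*s^3)

Transform both sides with L{·}.
With L{y''} = s^2 Y - s·y(0) - y'(0) and L{y'} = sY - y(0), with y(0) = 0, y'(0) = -4: the LHS transforms to (s^2 + 4*s + 5)Y - (-4).
The right side is L{t^2} = 2/s^3.
So (s^2 + 4*s + 5)Y = 2/s^3 + (-4).
Isolate Y and clear denominators.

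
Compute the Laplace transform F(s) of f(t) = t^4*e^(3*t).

L{t^4} = 4!/s^5 = 24/s^5.
By the first shifting theorem, multiplying by e^(3t) replaces s with s - 3.

F(s) = 24/(s - 3)^5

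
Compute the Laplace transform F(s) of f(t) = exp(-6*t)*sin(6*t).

F(s) = 6/((s + 6)^2 + 36)

L{sin(6t)} = 6/(s^2 + 36).
By the first shifting theorem, multiplying by e^(-6t) replaces s with s + 6.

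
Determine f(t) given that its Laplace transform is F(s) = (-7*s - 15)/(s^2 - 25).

Factor the denominator: s^2 - 25 = (s - 5)*(s + 5).
Partial fraction decomposition gives [-2/(s + 5)] + [-5/(s - 5)].
Invert each term: -2/(s + 5) ↔ -2e^(-5t); -5/(s - 5) ↔ -5e^(5t).

f(t) = -5*exp(5*t) - 2*exp(-5*t)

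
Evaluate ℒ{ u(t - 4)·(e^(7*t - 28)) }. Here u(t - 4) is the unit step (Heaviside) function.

By the second shifting theorem, L{u(t - c)·g(t - c)} = e^(-cs)·G(s) with c = 4 and G(s) = L{g(t)}.
L{e^(7t)} = 1/(s - 7).

exp(-4*s)/(s - 7)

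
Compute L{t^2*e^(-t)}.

L{e^(-t)} = 1/(s + 1).
Then apply L{t^2·g(t)} = (-1)^2 d^2/ds^2[G(s)] with G(s) = 1/(s + 1):
differentiating 2 times and applying the sign gives 2/(s + 1)^3.

2/(s + 1)^3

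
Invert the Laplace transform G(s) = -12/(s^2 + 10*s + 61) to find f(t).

f(t) = -2*exp(-5*t)*sin(6*t)

Rewrite the denominator: s^2 + 10*s + 61 = (s + 5)^2 + 36.
The form in (s + 5) signals a first-shifting-theorem factor e^(-5t).
Since L{sin(6t)} = 6/(s^2 + 36), the inverse is e^(-5*t)*sin(6*t), scaled by -2.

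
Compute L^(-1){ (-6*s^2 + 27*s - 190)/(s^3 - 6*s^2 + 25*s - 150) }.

-4*exp(6*t) + 3*sin(5*t) - 2*cos(5*t)

Factor the denominator: s^3 - 6*s^2 + 25*s - 150 = (s - 6)*(s^2 + 25).
Partial fraction decomposition gives [-4/(s - 6)] + [-2*s/(s^2 + 25)] + [15/(s^2 + 25)].
Invert each term: -4/(s - 6) ↔ -4e^(6t); -2·s/(s^2 + 25) ↔ -2cos(5t); 3·5/(s^2 + 25) ↔ 3sin(5t).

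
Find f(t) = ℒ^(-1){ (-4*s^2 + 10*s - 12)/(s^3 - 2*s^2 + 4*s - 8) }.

Factor the denominator: s^3 - 2*s^2 + 4*s - 8 = (s - 2)*(s^2 + 4).
Partial fraction decomposition gives [-1/(s - 2)] + [-3*s/(s^2 + 4)] + [4/(s^2 + 4)].
Invert each term: -1/(s - 2) ↔ -e^(2t); -3·s/(s^2 + 4) ↔ -3cos(2t); 2·2/(s^2 + 4) ↔ 2sin(2t).

f(t) = -exp(2*t) + 2*sin(2*t) - 3*cos(2*t)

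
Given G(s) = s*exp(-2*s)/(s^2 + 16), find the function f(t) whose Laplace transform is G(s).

The factor e^(-2s) signals a time shift by c = 2 (second shifting theorem).
L{cos(4t)} = s/(s^2 + 16), so L^-1{s/(s^2 + 16)} = cos(4*t).
Hence the inverse is u(t - 2) times that function evaluated at t - 2.

f(t) = Heaviside(t - 2)*(cos(4*t - 8))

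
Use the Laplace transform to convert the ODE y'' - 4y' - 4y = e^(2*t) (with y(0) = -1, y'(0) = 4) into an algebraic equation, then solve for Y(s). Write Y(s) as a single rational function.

Y(s) = (-s^2 + 10*s - 15)/(s^3 - 6*s^2 + 4*s + 8)

Take the Laplace transform of both sides.
With L{y''} = s^2 Y - s·y(0) - y'(0) and L{y'} = sY - y(0), with y(0) = -1, y'(0) = 4: the LHS transforms to (s^2 - 4*s - 4)Y - (-s + 8).
The right side is L{e^(2*t)} = 1/(s - 2).
So (s^2 - 4*s - 4)Y = 1/(s - 2) + (-s + 8).
Solve for Y(s) and write it as one ratio of polynomials.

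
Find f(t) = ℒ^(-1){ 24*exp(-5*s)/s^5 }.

The factor e^(-5s) signals a time shift by c = 5 (second shifting theorem).
L{t^4} = 4!/s^5 = 24/s^5, so L^-1{24/s^5} = t^4.
Hence the inverse is u(t - 5) times that function evaluated at t - 5.

f(t) = Heaviside(t - 5)*((t - 5)^4)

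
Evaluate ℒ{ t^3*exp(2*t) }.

L{t^3} = 3!/s^4 = 6/s^4.
By the first shifting theorem, multiplying by e^(2t) replaces s with s - 2.

6/(s - 2)^4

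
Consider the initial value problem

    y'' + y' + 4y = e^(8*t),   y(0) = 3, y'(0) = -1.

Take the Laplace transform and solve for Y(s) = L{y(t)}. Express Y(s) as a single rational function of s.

Y(s) = (3*s^2 - 22*s - 15)/(s^3 - 7*s^2 - 4*s - 32)

Laplace-transform each side.
The derivative rules (L{y''} = s^2 Y - s·y(0) - y'(0) and L{y'} = sY - y(0), with y(0) = 3, y'(0) = -1) turn the left side into (s^2 + s + 4)Y - (3*s + 2).
The right side is L{e^(8*t)} = 1/(s - 8).
So (s^2 + s + 4)Y = 1/(s - 8) + (3*s + 2).
Divide through and combine into a single rational function.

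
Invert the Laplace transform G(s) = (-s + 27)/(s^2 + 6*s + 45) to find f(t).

f(t) = 5*exp(-3*t)*sin(6*t) - exp(-3*t)*cos(6*t)

Complete the square in the denominator: s^2 + 6*s + 45 = (s + 3)^2 + 6^2.
Split the numerator to match: -s + 27 = -1·(s + 3) + 5·6.
Invert each term: -1·(s + 3)/((s + 3)^2 + 36) ↔ -e^(-3t)cos(6t); 5·6/((s + 3)^2 + 36) ↔ 5e^(-3t)sin(6t).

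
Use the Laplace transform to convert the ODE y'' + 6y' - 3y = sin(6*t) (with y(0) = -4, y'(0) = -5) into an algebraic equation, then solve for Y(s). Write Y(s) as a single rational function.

Apply the Laplace transform to the equation.
The derivative rules (L{y''} = s^2 Y - s·y(0) - y'(0) and L{y'} = sY - y(0), with y(0) = -4, y'(0) = -5) turn the left side into (s^2 + 6*s - 3)Y - (-4*s - 29).
The right side is L{sin(6*t)} = 6/(s^2 + 36).
So (s^2 + 6*s - 3)Y = 6/(s^2 + 36) + (-4*s - 29).
Divide through and combine into a single rational function.

Y(s) = (-4*s^3 - 29*s^2 - 144*s - 1038)/(s^4 + 6*s^3 + 33*s^2 + 216*s - 108)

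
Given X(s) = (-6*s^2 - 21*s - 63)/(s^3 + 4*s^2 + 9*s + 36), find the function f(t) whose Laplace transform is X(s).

Factor the denominator: s^3 + 4*s^2 + 9*s + 36 = (s + 4)*(s^2 + 9).
Partial fraction decomposition gives [-3/(s + 4)] + [-3*s/(s^2 + 9)] + [-9/(s^2 + 9)].
Invert each term: -3/(s + 4) ↔ -3e^(-4t); -3·s/(s^2 + 9) ↔ -3cos(3t); -3·3/(s^2 + 9) ↔ -3sin(3t).

f(t) = -3*sin(3*t) - 3*cos(3*t) - 3*exp(-4*t)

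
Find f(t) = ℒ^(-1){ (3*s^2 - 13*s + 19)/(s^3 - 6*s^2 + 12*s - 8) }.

f(t) = 5*t^2*exp(2*t)/2 - t*exp(2*t) + 3*exp(2*t)

Factor the denominator: s^3 - 6*s^2 + 12*s - 8 = (s - 2)^3.
Partial fraction decomposition gives [3/(s - 2)] + [-1/(s - 2)^2] + [5/(s - 2)^3].
Invert each term: 3/(s - 2) ↔ 3e^(2t); -1/(s - 2)^2 ↔ -t·e^(2t); 5/(s - 2)^3 ↔ (5/2)t^2·e^(2t).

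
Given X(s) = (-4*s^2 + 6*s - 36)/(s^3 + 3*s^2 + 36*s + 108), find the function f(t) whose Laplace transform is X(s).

Factor the denominator: s^3 + 3*s^2 + 36*s + 108 = (s + 3)*(s^2 + 36).
Partial fraction decomposition gives [-2/(s + 3)] + [-2*s/(s^2 + 36)] + [12/(s^2 + 36)].
Invert each term: -2/(s + 3) ↔ -2e^(-3t); -2·s/(s^2 + 36) ↔ -2cos(6t); 2·6/(s^2 + 36) ↔ 2sin(6t).

f(t) = 2*sin(6*t) - 2*cos(6*t) - 2*exp(-3*t)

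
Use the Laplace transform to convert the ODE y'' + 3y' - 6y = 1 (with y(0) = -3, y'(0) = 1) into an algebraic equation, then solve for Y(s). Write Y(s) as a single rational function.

Y(s) = (-3*s^2 - 8*s + 1)/(s^3 + 3*s^2 - 6*s)

Transform both sides with L{·}.
With L{y''} = s^2 Y - s·y(0) - y'(0) and L{y'} = sY - y(0), with y(0) = -3, y'(0) = 1: the LHS transforms to (s^2 + 3*s - 6)Y - (-3*s - 8).
The right side is L{1} = 1/s.
So (s^2 + 3*s - 6)Y = 1/s + (-3*s - 8).
Divide through and combine into a single rational function.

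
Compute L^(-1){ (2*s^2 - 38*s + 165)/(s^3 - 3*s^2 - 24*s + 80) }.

5*t*exp(4*t) - 3*exp(4*t) + 5*exp(-5*t)

Factor the denominator: s^3 - 3*s^2 - 24*s + 80 = (s - 4)^2*(s + 5).
Partial fraction decomposition gives [-3/(s - 4)] + [5/(s - 4)^2] + [5/(s + 5)].
Invert each term: -3/(s - 4) ↔ -3e^(4t); 5/(s - 4)^2 ↔ 5t·e^(4t); 5/(s + 5) ↔ 5e^(-5t).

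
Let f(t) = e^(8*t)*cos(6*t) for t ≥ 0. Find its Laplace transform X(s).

X(s) = (s - 8)/((s - 8)^2 + 36)

L{cos(6t)} = s/(s^2 + 36).
By the first shifting theorem, multiplying by e^(8t) replaces s with s - 8.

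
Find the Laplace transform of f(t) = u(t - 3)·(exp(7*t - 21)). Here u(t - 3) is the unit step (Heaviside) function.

exp(-3*s)/(s - 7)

By the second shifting theorem, L{u(t - c)·g(t - c)} = e^(-cs)·G(s) with c = 3 and G(s) = L{g(t)}.
L{e^(7t)} = 1/(s - 7).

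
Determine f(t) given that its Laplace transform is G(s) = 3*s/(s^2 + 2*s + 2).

f(t) = -3*exp(-t)*sin(t) + 3*exp(-t)*cos(t)

Complete the square in the denominator: s^2 + 2*s + 2 = (s + 1)^2 + 1^2.
Split the numerator to match: 3*s = 3·(s + 1) - 3·1.
Invert each term: 3·(s + 1)/((s + 1)^2 + 1) ↔ 3e^(-t)cos(t); -3·1/((s + 1)^2 + 1) ↔ -3e^(-t)sin(t).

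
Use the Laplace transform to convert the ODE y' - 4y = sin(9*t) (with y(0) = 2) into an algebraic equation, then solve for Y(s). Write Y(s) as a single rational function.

Y(s) = (2*s^2 + 171)/(s^3 - 4*s^2 + 81*s - 324)

Take the Laplace transform of both sides.
The derivative rules (L{y'} = sY - y(0) = sY - 2) turn the left side into (s - 4)Y - (2).
The right side is L{sin(9*t)} = 9/(s^2 + 81).
So (s - 4)Y = 9/(s^2 + 81) + (2).
Isolate Y and clear denominators.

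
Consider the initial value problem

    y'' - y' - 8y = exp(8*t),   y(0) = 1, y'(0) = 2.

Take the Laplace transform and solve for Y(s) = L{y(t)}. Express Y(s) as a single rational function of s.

Y(s) = (s^2 - 7*s - 7)/(s^3 - 9*s^2 + 64)

Transform both sides with L{·}.
Using L{y''} = s^2 Y - s·y(0) - y'(0) and L{y'} = sY - y(0), with y(0) = 1, y'(0) = 2, the left side becomes (s^2 - s - 8)Y - (s + 1).
The right side is L{exp(8*t)} = 1/(s - 8).
So (s^2 - s - 8)Y = 1/(s - 8) + (s + 1).
Divide through and combine into a single rational function.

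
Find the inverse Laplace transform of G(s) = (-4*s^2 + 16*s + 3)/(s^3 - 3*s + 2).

Factor the denominator: s^3 - 3*s + 2 = (s - 1)^2*(s + 2).
Partial fraction decomposition gives [1/(s - 1)] + [5/(s - 1)^2] + [-5/(s + 2)].
Invert each term: 1/(s - 1) ↔ e^(t); 5/(s - 1)^2 ↔ 5t·e^(t); -5/(s + 2) ↔ -5e^(-2t).

5*t*exp(t) + exp(t) - 5*exp(-2*t)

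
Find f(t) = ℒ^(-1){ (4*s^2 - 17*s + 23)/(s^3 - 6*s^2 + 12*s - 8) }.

Factor the denominator: s^3 - 6*s^2 + 12*s - 8 = (s - 2)^3.
Partial fraction decomposition gives [4/(s - 2)] + [-1/(s - 2)^2] + [5/(s - 2)^3].
Invert each term: 4/(s - 2) ↔ 4e^(2t); -1/(s - 2)^2 ↔ -t·e^(2t); 5/(s - 2)^3 ↔ (5/2)t^2·e^(2t).

f(t) = 5*t^2*exp(2*t)/2 - t*exp(2*t) + 4*exp(2*t)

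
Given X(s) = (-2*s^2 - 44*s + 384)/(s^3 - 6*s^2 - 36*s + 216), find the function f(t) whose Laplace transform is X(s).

Factor the denominator: s^3 - 6*s^2 - 36*s + 216 = (s - 6)^2*(s + 6).
Partial fraction decomposition gives [-6/(s - 6)] + [4/(s - 6)^2] + [4/(s + 6)].
Invert each term: -6/(s - 6) ↔ -6e^(6t); 4/(s - 6)^2 ↔ 4t·e^(6t); 4/(s + 6) ↔ 4e^(-6t).

f(t) = 4*t*exp(6*t) - 6*exp(6*t) + 4*exp(-6*t)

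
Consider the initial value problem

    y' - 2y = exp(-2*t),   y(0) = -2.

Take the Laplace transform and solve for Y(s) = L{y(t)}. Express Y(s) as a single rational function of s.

Transform both sides with L{·}.
The derivative rules (L{y'} = sY - y(0) = sY - (-2)) turn the left side into (s - 2)Y - (-2).
The right side is L{exp(-2*t)} = 1/(s + 2).
So (s - 2)Y = 1/(s + 2) + (-2).
Solve for Y(s) and write it as one ratio of polynomials.

Y(s) = (-2*s - 3)/(s^2 - 4)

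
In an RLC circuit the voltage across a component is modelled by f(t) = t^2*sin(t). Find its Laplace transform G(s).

G(s) = 2*(3*s^2 - 1)/(s^2 + 1)^3

L{sin(t)} = 1/(s^2 + 1).
Then apply L{t^2·g(t)} = (-1)^2 d^2/ds^2[H(s)] with H(s) = 1/(s^2 + 1):
differentiating 2 times and applying the sign gives 2*(3*s^2 - 1)/(s^2 + 1)^3.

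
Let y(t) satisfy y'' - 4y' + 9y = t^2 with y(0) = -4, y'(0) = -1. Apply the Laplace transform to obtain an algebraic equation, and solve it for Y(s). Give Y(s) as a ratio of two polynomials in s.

Take the Laplace transform of both sides.
With L{y''} = s^2 Y - s·y(0) - y'(0) and L{y'} = sY - y(0), with y(0) = -4, y'(0) = -1: the LHS transforms to (s^2 - 4*s + 9)Y - (-4*s + 15).
The right side is L{t^2} = 2/s^3.
So (s^2 - 4*s + 9)Y = 2/s^3 + (-4*s + 15).
Divide through and combine into a single rational function.

Y(s) = (-4*s^4 + 15*s^3 + 2)/(s^5 - 4*s^4 + 9*s^3)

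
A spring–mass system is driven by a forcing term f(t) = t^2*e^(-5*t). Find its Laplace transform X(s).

L{e^(-5t)} = 1/(s + 5).
Then apply L{t^2·g(t)} = (-1)^2 d^2/ds^2[G(s)] with G(s) = 1/(s + 5):
differentiating 2 times and applying the sign gives 2/(s + 5)^3.

X(s) = 2/(s + 5)^3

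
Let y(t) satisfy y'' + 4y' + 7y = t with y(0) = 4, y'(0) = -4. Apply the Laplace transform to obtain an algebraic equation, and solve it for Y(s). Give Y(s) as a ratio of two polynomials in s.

Y(s) = (4*s^3 + 12*s^2 + 1)/(s^4 + 4*s^3 + 7*s^2)

Take the Laplace transform of both sides.
The derivative rules (L{y''} = s^2 Y - s·y(0) - y'(0) and L{y'} = sY - y(0), with y(0) = 4, y'(0) = -4) turn the left side into (s^2 + 4*s + 7)Y - (4*s + 12).
The right side is L{t} = s^(-2).
So (s^2 + 4*s + 7)Y = s^(-2) + (4*s + 12).
Divide through and combine into a single rational function.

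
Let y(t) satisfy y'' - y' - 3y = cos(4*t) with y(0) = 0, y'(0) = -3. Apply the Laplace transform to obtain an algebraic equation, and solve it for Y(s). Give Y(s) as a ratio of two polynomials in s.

Laplace-transform each side.
With L{y''} = s^2 Y - s·y(0) - y'(0) and L{y'} = sY - y(0), with y(0) = 0, y'(0) = -3: the LHS transforms to (s^2 - s - 3)Y - (-3).
The right side is L{cos(4*t)} = s/(s^2 + 16).
So (s^2 - s - 3)Y = s/(s^2 + 16) + (-3).
Solve for Y(s) and write it as one ratio of polynomials.

Y(s) = (-3*s^2 + s - 48)/(s^4 - s^3 + 13*s^2 - 16*s - 48)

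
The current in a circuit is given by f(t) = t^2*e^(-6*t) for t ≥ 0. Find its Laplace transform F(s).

L{e^(-6t)} = 1/(s + 6).
Then apply L{t^2·g(t)} = (-1)^2 d^2/ds^2[G(s)] with G(s) = 1/(s + 6):
differentiating 2 times and applying the sign gives 2/(s + 6)^3.

F(s) = 2/(s + 6)^3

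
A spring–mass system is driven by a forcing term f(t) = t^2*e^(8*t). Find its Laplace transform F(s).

L{e^(8t)} = 1/(s - 8).
Then apply L{t^2·g(t)} = (-1)^2 d^2/ds^2[G(s)] with G(s) = 1/(s - 8):
differentiating 2 times and applying the sign gives 2/(s - 8)^3.

F(s) = 2/(s - 8)^3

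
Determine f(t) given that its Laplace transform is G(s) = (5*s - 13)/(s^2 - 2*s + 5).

f(t) = -4*exp(t)*sin(2*t) + 5*exp(t)*cos(2*t)

Complete the square in the denominator: s^2 - 2*s + 5 = (s - 1)^2 + 2^2.
Split the numerator to match: 5*s - 13 = 5·(s - 1) - 4·2.
Invert each term: 5·(s - 1)/((s - 1)^2 + 4) ↔ 5e^(t)cos(2t); -4·2/((s - 1)^2 + 4) ↔ -4e^(t)sin(2t).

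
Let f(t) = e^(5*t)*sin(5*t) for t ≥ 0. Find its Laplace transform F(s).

L{sin(5t)} = 5/(s^2 + 25).
By the first shifting theorem, multiplying by e^(5t) replaces s with s - 5.

F(s) = 5/((s - 5)^2 + 25)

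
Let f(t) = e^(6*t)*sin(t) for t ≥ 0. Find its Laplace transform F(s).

L{sin(t)} = 1/(s^2 + 1).
By the first shifting theorem, multiplying by e^(6t) replaces s with s - 6.

F(s) = 1/((s - 6)^2 + 1)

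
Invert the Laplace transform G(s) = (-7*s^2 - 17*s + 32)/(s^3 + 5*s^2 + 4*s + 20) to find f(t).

f(t) = 4*sin(2*t) - 5*cos(2*t) - 2*exp(-5*t)

Factor the denominator: s^3 + 5*s^2 + 4*s + 20 = (s + 5)*(s^2 + 4).
Partial fraction decomposition gives [-2/(s + 5)] + [-5*s/(s^2 + 4)] + [8/(s^2 + 4)].
Invert each term: -2/(s + 5) ↔ -2e^(-5t); -5·s/(s^2 + 4) ↔ -5cos(2t); 4·2/(s^2 + 4) ↔ 4sin(2t).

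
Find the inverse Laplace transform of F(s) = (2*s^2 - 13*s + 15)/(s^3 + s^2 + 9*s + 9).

-4*sin(3*t) - cos(3*t) + 3*exp(-t)

Factor the denominator: s^3 + s^2 + 9*s + 9 = (s + 1)*(s^2 + 9).
Partial fraction decomposition gives [3/(s + 1)] + [-s/(s^2 + 9)] + [-12/(s^2 + 9)].
Invert each term: 3/(s + 1) ↔ 3e^(-t); -1·s/(s^2 + 9) ↔ -cos(3t); -4·3/(s^2 + 9) ↔ -4sin(3t).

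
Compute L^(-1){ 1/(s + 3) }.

exp(-3*t)

Since L{e^(-3t)} = 1/(s + 3), the inverse is exp(-3*t).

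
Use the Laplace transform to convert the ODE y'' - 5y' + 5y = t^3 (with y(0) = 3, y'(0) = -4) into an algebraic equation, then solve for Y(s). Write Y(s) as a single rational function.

Apply the Laplace transform to the equation.
With L{y''} = s^2 Y - s·y(0) - y'(0) and L{y'} = sY - y(0), with y(0) = 3, y'(0) = -4: the LHS transforms to (s^2 - 5*s + 5)Y - (3*s - 19).
The right side is L{t^3} = 6/s^4.
So (s^2 - 5*s + 5)Y = 6/s^4 + (3*s - 19).
Solve for Y(s) and write it as one ratio of polynomials.

Y(s) = (3*s^5 - 19*s^4 + 6)/(s^6 - 5*s^5 + 5*s^4)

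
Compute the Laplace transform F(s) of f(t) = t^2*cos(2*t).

L{cos(2t)} = s/(s^2 + 4).
Then apply L{t^2·g(t)} = (-1)^2 d^2/ds^2[G(s)] with G(s) = s/(s^2 + 4):
differentiating 2 times and applying the sign gives 2*s*(s^2 - 12)/(s^2 + 4)^3.

F(s) = 2*s*(s^2 - 12)/(s^2 + 4)^3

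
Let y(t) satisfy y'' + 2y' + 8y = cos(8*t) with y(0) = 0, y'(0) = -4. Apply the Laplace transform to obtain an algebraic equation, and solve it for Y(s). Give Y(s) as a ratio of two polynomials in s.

Laplace-transform each side.
Using L{y''} = s^2 Y - s·y(0) - y'(0) and L{y'} = sY - y(0), with y(0) = 0, y'(0) = -4, the left side becomes (s^2 + 2*s + 8)Y - (-4).
The right side is L{cos(8*t)} = s/(s^2 + 64).
So (s^2 + 2*s + 8)Y = s/(s^2 + 64) + (-4).
Solve for Y(s) and write it as one ratio of polynomials.

Y(s) = (-4*s^2 + s - 256)/(s^4 + 2*s^3 + 72*s^2 + 128*s + 512)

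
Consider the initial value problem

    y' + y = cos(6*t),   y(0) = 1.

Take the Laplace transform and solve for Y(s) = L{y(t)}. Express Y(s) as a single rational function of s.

Laplace-transform each side.
Using L{y'} = sY - y(0) = sY - 1, the left side becomes (s + 1)Y - (1).
The right side is L{cos(6*t)} = s/(s^2 + 36).
So (s + 1)Y = s/(s^2 + 36) + (1).
Isolate Y and clear denominators.

Y(s) = (s^2 + s + 36)/(s^3 + s^2 + 36*s + 36)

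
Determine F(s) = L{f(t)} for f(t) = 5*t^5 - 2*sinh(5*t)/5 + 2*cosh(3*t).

F(s) = 2*s/(s^2 - 9) - 2/(s^2 - 25) + 600/s^6

By linearity of the Laplace transform, transform each term separately.
(2)·[L{cosh(3t)} = s/(s^2 - 9)]; (5)·[L{t^5} = 5!/s^6 = 120/s^6]; (-2/5)·[L{sinh(5t)} = 5/(s^2 - 25)].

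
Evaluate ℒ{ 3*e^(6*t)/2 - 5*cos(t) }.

The transform is linear, so treat each term independently.
(-5)·[L{cos(t)} = s/(s^2 + 1)]; (3/2)·[L{e^(6t)} = 1/(s - 6)].

-5*s/(s^2 + 1) + 3/(2*(s - 6))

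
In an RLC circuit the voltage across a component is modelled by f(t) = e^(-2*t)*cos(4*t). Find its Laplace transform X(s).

X(s) = (s + 2)/((s + 2)^2 + 16)

L{cos(4t)} = s/(s^2 + 16).
By the first shifting theorem, multiplying by e^(-2t) replaces s with s + 2.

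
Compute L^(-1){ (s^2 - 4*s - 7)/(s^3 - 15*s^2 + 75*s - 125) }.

Factor the denominator: s^3 - 15*s^2 + 75*s - 125 = (s - 5)^3.
Partial fraction decomposition gives [1/(s - 5)] + [6/(s - 5)^2] + [-2/(s - 5)^3].
Invert each term: 1/(s - 5) ↔ e^(5t); 6/(s - 5)^2 ↔ 6t·e^(5t); -2/(s - 5)^3 ↔ (-1)t^2·e^(5t).

-t^2*exp(5*t) + 6*t*exp(5*t) + exp(5*t)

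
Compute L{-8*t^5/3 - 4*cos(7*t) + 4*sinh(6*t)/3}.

By linearity of the Laplace transform, transform each term separately.
(4/3)·[L{sinh(6t)} = 6/(s^2 - 36)]; (-4)·[L{cos(7t)} = s/(s^2 + 49)]; (-8/3)·[L{t^5} = 5!/s^6 = 120/s^6].

-4*s/(s^2 + 49) + 8/(s^2 - 36) - 320/s^6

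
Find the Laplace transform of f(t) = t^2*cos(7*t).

2*s*(s^2 - 147)/(s^2 + 49)^3

L{cos(7t)} = s/(s^2 + 49).
Then apply L{t^2·g(t)} = (-1)^2 d^2/ds^2[G(s)] with G(s) = s/(s^2 + 49):
differentiating 2 times and applying the sign gives 2*s*(s^2 - 147)/(s^2 + 49)^3.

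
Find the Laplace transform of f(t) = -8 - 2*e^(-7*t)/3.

By linearity of the Laplace transform, transform each term separately.
(-2/3)·[L{e^(-7t)} = 1/(s + 7)]; L{-8} = -8/s.

-2/(3*(s + 7)) - 8/s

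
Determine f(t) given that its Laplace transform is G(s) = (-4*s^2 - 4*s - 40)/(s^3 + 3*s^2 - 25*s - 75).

Factor the denominator: s^3 + 3*s^2 - 25*s - 75 = (s - 5)*(s + 3)*(s + 5).
Partial fraction decomposition gives [-2/(s - 5)] + [4/(s + 3)] + [-6/(s + 5)].
Invert each term: -2/(s - 5) ↔ -2e^(5t); 4/(s + 3) ↔ 4e^(-3t); -6/(s + 5) ↔ -6e^(-5t).

f(t) = -2*exp(5*t) + 4*exp(-3*t) - 6*exp(-5*t)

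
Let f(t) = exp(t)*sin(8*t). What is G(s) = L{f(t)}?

G(s) = 8/((s - 1)^2 + 64)

L{sin(8t)} = 8/(s^2 + 64).
By the first shifting theorem, multiplying by e^(t) replaces s with s - 1.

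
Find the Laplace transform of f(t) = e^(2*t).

1/(s - 2)

L{1} = 1/s.
By the first shifting theorem, multiplying by e^(2t) replaces s with s - 2.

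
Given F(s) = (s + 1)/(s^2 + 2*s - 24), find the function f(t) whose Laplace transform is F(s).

f(t) = exp(-t)*cosh(5*t)

Rewrite the denominator: s^2 + 2*s - 24 = (s + 1)^2 - 25.
The form in (s + 1) signals a first-shifting-theorem factor e^(-t).
Since L{cosh(5t)} = s/(s^2 - 25), the inverse is e^(-t)*cosh(5*t).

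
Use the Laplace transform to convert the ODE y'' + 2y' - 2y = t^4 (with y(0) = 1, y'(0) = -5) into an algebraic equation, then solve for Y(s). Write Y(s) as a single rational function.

Take the Laplace transform of both sides.
With L{y''} = s^2 Y - s·y(0) - y'(0) and L{y'} = sY - y(0), with y(0) = 1, y'(0) = -5: the LHS transforms to (s^2 + 2*s - 2)Y - (s - 3).
The right side is L{t^4} = 24/s^5.
So (s^2 + 2*s - 2)Y = 24/s^5 + (s - 3).
Isolate Y and clear denominators.

Y(s) = (s^6 - 3*s^5 + 24)/(s^7 + 2*s^6 - 2*s^5)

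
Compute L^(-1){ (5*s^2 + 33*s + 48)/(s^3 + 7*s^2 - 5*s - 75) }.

Factor the denominator: s^3 + 7*s^2 - 5*s - 75 = (s - 3)*(s + 5)^2.
Partial fraction decomposition gives [2/(s + 5)] + [-1/(s + 5)^2] + [3/(s - 3)].
Invert each term: 2/(s + 5) ↔ 2e^(-5t); -1/(s + 5)^2 ↔ -t·e^(-5t); 3/(s - 3) ↔ 3e^(3t).

-t*exp(-5*t) + 3*exp(3*t) + 2*exp(-5*t)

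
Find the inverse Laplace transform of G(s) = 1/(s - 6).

Since L{e^(6t)} = 1/(s - 6), the inverse is e^(6*t).

exp(6*t)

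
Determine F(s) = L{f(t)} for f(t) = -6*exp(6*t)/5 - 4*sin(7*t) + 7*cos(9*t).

The transform is linear, so treat each term independently.
(7)·[L{cos(9t)} = s/(s^2 + 81)]; (-4)·[L{sin(7t)} = 7/(s^2 + 49)]; (-6/5)·[L{e^(6t)} = 1/(s - 6)].

F(s) = 7*s/(s^2 + 81) - 28/(s^2 + 49) - 6/(5*(s - 6))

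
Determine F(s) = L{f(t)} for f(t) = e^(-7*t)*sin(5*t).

F(s) = 5/((s + 7)^2 + 25)

L{sin(5t)} = 5/(s^2 + 25).
By the first shifting theorem, multiplying by e^(-7t) replaces s with s + 7.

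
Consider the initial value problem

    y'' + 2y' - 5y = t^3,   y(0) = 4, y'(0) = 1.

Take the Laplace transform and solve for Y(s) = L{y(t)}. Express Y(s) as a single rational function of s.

Laplace-transform each side.
The derivative rules (L{y''} = s^2 Y - s·y(0) - y'(0) and L{y'} = sY - y(0), with y(0) = 4, y'(0) = 1) turn the left side into (s^2 + 2*s - 5)Y - (4*s + 9).
The right side is L{t^3} = 6/s^4.
So (s^2 + 2*s - 5)Y = 6/s^4 + (4*s + 9).
Divide through and combine into a single rational function.

Y(s) = (4*s^5 + 9*s^4 + 6)/(s^6 + 2*s^5 - 5*s^4)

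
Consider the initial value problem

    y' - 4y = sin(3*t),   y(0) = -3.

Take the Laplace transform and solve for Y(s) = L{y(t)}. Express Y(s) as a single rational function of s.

Y(s) = (-3*s^2 - 24)/(s^3 - 4*s^2 + 9*s - 36)

Apply the Laplace transform to the equation.
Using L{y'} = sY - y(0) = sY - (-3), the left side becomes (s - 4)Y - (-3).
The right side is L{sin(3*t)} = 3/(s^2 + 9).
So (s - 4)Y = 3/(s^2 + 9) + (-3).
Divide through and combine into a single rational function.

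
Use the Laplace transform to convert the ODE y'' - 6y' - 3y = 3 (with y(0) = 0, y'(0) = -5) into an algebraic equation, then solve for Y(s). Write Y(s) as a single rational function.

Laplace-transform each side.
Using L{y''} = s^2 Y - s·y(0) - y'(0) and L{y'} = sY - y(0), with y(0) = 0, y'(0) = -5, the left side becomes (s^2 - 6*s - 3)Y - (-5).
The right side is L{3} = 3/s.
So (s^2 - 6*s - 3)Y = 3/s + (-5).
Isolate Y and clear denominators.

Y(s) = (-5*s + 3)/(s^3 - 6*s^2 - 3*s)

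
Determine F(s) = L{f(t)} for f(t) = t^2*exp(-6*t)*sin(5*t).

F(s) = 10*(3*s^2 + 36*s + 83)/(s^2 + 12*s + 61)^3

L{sin(5t)} = 5/(s^2 + 25).
Multiplying by e^(-6t) shifts s → s + 6, so L{exp(-6*t)*sin(5*t)} = 5/((s + 6)^2 + 25).
Then apply L{t^2·g(t)} = (-1)^2 d^2/ds^2[G(s)] with G(s) = 5/((s + 6)^2 + 25):
differentiating 2 times and applying the sign gives 10*(3*s^2 + 36*s + 83)/(s^2 + 12*s + 61)^3.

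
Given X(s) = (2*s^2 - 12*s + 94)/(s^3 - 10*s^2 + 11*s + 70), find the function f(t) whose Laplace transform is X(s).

f(t) = 6*exp(7*t) - 6*exp(5*t) + 2*exp(-2*t)

Factor the denominator: s^3 - 10*s^2 + 11*s + 70 = (s - 7)*(s - 5)*(s + 2).
Partial fraction decomposition gives [6/(s - 7)] + [-6/(s - 5)] + [2/(s + 2)].
Invert each term: 6/(s - 7) ↔ 6e^(7t); -6/(s - 5) ↔ -6e^(5t); 2/(s + 2) ↔ 2e^(-2t).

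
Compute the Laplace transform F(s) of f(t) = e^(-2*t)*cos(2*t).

L{cos(2t)} = s/(s^2 + 4).
By the first shifting theorem, multiplying by e^(-2t) replaces s with s + 2.

F(s) = (s + 2)/((s + 2)^2 + 4)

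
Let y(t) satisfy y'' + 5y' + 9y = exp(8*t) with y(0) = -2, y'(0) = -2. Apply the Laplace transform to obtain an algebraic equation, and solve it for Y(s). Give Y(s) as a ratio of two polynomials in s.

Take the Laplace transform of both sides.
With L{y''} = s^2 Y - s·y(0) - y'(0) and L{y'} = sY - y(0), with y(0) = -2, y'(0) = -2: the LHS transforms to (s^2 + 5*s + 9)Y - (-2*s - 12).
The right side is L{exp(8*t)} = 1/(s - 8).
So (s^2 + 5*s + 9)Y = 1/(s - 8) + (-2*s - 12).
Isolate Y and clear denominators.

Y(s) = (-2*s^2 + 4*s + 97)/(s^3 - 3*s^2 - 31*s - 72)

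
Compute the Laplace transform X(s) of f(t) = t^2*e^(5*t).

X(s) = 2/(s - 5)^3

L{e^(5t)} = 1/(s - 5).
Then apply L{t^2·g(t)} = (-1)^2 d^2/ds^2[G(s)] with G(s) = 1/(s - 5):
differentiating 2 times and applying the sign gives 2/(s - 5)^3.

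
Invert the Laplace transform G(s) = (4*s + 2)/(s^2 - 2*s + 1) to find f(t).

f(t) = 6*t*exp(t) + 4*exp(t)

Factor the denominator: s^2 - 2*s + 1 = (s - 1)^2.
Partial fraction decomposition gives [4/(s - 1)] + [6/(s - 1)^2].
Invert each term: 4/(s - 1) ↔ 4e^(t); 6/(s - 1)^2 ↔ 6t·e^(t).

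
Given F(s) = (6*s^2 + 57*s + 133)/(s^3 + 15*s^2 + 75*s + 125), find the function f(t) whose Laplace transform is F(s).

Factor the denominator: s^3 + 15*s^2 + 75*s + 125 = (s + 5)^3.
Partial fraction decomposition gives [6/(s + 5)] + [-3/(s + 5)^2] + [-2/(s + 5)^3].
Invert each term: 6/(s + 5) ↔ 6e^(-5t); -3/(s + 5)^2 ↔ -3t·e^(-5t); -2/(s + 5)^3 ↔ (-1)t^2·e^(-5t).

f(t) = -t^2*exp(-5*t) - 3*t*exp(-5*t) + 6*exp(-5*t)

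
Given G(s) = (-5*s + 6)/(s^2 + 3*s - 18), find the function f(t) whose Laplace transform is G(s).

f(t) = -exp(3*t) - 4*exp(-6*t)

Factor the denominator: s^2 + 3*s - 18 = (s - 3)*(s + 6).
Partial fraction decomposition gives [-1/(s - 3)] + [-4/(s + 6)].
Invert each term: -1/(s - 3) ↔ -e^(3t); -4/(s + 6) ↔ -4e^(-6t).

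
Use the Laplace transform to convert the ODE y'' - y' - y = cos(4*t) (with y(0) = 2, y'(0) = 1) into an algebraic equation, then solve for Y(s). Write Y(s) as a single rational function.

Y(s) = (2*s^3 - s^2 + 33*s - 16)/(s^4 - s^3 + 15*s^2 - 16*s - 16)

Transform both sides with L{·}.
With L{y''} = s^2 Y - s·y(0) - y'(0) and L{y'} = sY - y(0), with y(0) = 2, y'(0) = 1: the LHS transforms to (s^2 - s - 1)Y - (2*s - 1).
The right side is L{cos(4*t)} = s/(s^2 + 16).
So (s^2 - s - 1)Y = s/(s^2 + 16) + (2*s - 1).
Solve for Y(s) and write it as one ratio of polynomials.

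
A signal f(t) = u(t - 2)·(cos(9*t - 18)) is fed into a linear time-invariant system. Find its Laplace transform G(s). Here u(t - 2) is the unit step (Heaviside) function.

G(s) = s*exp(-2*s)/(s^2 + 81)

By the second shifting theorem, L{u(t - c)·g(t - c)} = e^(-cs)·H(s) with c = 2 and H(s) = L{g(t)}.
L{cos(9t)} = s/(s^2 + 81).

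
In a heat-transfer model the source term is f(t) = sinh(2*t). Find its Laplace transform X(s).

X(s) = 2/(s^2 - 4)

L{sinh(2t)} = 2/(s^2 - 4).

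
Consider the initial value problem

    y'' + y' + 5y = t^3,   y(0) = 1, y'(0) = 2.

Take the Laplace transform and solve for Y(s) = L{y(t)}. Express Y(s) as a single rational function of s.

Y(s) = (s^5 + 3*s^4 + 6)/(s^6 + s^5 + 5*s^4)

Take the Laplace transform of both sides.
Using L{y''} = s^2 Y - s·y(0) - y'(0) and L{y'} = sY - y(0), with y(0) = 1, y'(0) = 2, the left side becomes (s^2 + s + 5)Y - (s + 3).
The right side is L{t^3} = 6/s^4.
So (s^2 + s + 5)Y = 6/s^4 + (s + 3).
Isolate Y and clear denominators.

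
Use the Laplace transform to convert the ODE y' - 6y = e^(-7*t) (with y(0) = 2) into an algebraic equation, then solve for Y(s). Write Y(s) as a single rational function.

Transform both sides with L{·}.
The derivative rules (L{y'} = sY - y(0) = sY - 2) turn the left side into (s - 6)Y - (2).
The right side is L{e^(-7*t)} = 1/(s + 7).
So (s - 6)Y = 1/(s + 7) + (2).
Isolate Y and clear denominators.

Y(s) = (2*s + 15)/(s^2 + s - 42)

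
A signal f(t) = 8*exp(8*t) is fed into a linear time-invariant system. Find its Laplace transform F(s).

L{8} = 8/s.
By the first shifting theorem, multiplying by e^(8t) replaces s with s - 8.

F(s) = 8/(s - 8)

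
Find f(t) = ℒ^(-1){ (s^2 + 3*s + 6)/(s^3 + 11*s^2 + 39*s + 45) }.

f(t) = 3*t*exp(-3*t) - 3*exp(-3*t) + 4*exp(-5*t)

Factor the denominator: s^3 + 11*s^2 + 39*s + 45 = (s + 3)^2*(s + 5).
Partial fraction decomposition gives [-3/(s + 3)] + [3/(s + 3)^2] + [4/(s + 5)].
Invert each term: -3/(s + 3) ↔ -3e^(-3t); 3/(s + 3)^2 ↔ 3t·e^(-3t); 4/(s + 5) ↔ 4e^(-5t).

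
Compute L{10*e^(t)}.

L{10} = 10/s.
By the first shifting theorem, multiplying by e^(t) replaces s with s - 1.

10/(s - 1)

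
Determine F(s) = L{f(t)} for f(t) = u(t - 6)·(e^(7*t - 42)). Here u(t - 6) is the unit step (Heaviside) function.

By the second shifting theorem, L{u(t - c)·g(t - c)} = e^(-cs)·G(s) with c = 6 and G(s) = L{g(t)}.
L{e^(7t)} = 1/(s - 7).

F(s) = exp(-6*s)/(s - 7)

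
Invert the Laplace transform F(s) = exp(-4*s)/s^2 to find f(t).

The factor e^(-4s) signals a time shift by c = 4 (second shifting theorem).
L{t} = 1!/s^2 = 1/s^2, so L^-1{s^(-2)} = t.
Hence the inverse is u(t - 4) times that function evaluated at t - 4.

f(t) = Heaviside(t - 4)*(t - 4)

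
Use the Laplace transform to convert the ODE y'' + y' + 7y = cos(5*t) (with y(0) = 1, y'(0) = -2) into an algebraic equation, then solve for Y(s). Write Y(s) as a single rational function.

Y(s) = (s^3 - s^2 + 26*s - 25)/(s^4 + s^3 + 32*s^2 + 25*s + 175)

Take the Laplace transform of both sides.
The derivative rules (L{y''} = s^2 Y - s·y(0) - y'(0) and L{y'} = sY - y(0), with y(0) = 1, y'(0) = -2) turn the left side into (s^2 + s + 7)Y - (s - 1).
The right side is L{cos(5*t)} = s/(s^2 + 25).
So (s^2 + s + 7)Y = s/(s^2 + 25) + (s - 1).
Divide through and combine into a single rational function.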